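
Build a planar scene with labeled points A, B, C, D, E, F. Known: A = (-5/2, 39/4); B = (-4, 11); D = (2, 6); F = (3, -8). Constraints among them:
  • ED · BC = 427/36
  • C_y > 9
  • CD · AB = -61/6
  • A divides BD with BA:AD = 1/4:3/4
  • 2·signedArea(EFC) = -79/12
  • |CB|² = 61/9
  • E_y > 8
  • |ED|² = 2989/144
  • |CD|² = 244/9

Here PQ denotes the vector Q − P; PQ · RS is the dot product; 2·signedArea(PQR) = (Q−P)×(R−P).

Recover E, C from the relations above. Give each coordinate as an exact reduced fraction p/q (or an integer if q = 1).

C = (-2, 28/3)
E = (-3/2, 107/12)

1. C_x = -2  [line 3/2·x + -5/4·y + 44/3 = 0 ∩ |CB|² = 61/9]
2. C_y = 28/3  [line 3/2·x + -5/4·y + 44/3 = 0 ∩ |CB|² = 61/9]
   → C = (-2, 28/3)
3. E_x = -3/2  [ED · BC = 427/36 ∩ 2·signedArea(EFC) = -79/12]
4. E_y = 107/12  [ED · BC = 427/36 ∩ 2·signedArea(EFC) = -79/12]
   → E = (-3/2, 107/12)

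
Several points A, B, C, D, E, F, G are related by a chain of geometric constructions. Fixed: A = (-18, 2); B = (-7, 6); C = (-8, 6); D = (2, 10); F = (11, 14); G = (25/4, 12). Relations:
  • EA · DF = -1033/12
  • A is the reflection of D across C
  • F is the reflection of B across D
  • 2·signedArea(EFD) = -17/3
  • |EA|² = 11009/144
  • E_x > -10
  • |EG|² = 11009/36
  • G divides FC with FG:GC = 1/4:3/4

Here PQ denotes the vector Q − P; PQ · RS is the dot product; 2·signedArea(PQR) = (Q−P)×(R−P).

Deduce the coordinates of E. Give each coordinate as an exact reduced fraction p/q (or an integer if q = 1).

1. E_x = -119/12  [EA · DF = -1033/12 ∩ 2·signedArea(EFD) = -17/3]
2. E_y = 16/3  [EA · DF = -1033/12 ∩ 2·signedArea(EFD) = -17/3]
   → E = (-119/12, 16/3)

E = (-119/12, 16/3)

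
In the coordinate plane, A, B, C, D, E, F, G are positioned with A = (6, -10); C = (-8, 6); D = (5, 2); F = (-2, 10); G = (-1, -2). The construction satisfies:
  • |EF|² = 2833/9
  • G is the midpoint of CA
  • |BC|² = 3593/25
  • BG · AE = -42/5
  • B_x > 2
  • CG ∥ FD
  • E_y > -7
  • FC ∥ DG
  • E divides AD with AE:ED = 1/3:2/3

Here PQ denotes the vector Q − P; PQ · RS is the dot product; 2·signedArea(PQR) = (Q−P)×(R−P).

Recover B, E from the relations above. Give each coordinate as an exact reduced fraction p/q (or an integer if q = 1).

B = (13/5, 2/5)
E = (17/3, -6)

1. E_x = 17/3  [E divides AD with AE:ED = 1/3:2/3]
2. E_y = -6  [E divides AD with AE:ED = 1/3:2/3]
   → E = (17/3, -6)
3. B_x = 13/5  [line 1/3·x + -4·y + 11/15 = 0 ∩ |BC|² = 3593/25]
4. B_y = 2/5  [line 1/3·x + -4·y + 11/15 = 0 ∩ |BC|² = 3593/25]
   → B = (13/5, 2/5)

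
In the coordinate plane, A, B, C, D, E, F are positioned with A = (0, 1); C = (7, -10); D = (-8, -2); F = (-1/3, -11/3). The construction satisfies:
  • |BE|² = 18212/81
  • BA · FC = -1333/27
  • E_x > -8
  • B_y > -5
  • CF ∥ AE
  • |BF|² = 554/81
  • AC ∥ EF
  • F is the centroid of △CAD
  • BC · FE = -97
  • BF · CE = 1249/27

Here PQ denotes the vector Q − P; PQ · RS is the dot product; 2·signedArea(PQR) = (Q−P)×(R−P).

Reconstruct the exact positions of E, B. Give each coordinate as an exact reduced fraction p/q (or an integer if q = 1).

B = (20/9, -38/9)
E = (-22/3, 22/3)

1. E_x = -22/3  [AC ∥ EF ∩ CF ∥ AE]
2. E_y = 22/3  [AC ∥ EF ∩ CF ∥ AE]
   → E = (-22/3, 22/3)
3. B_x = 20/9  [BC · FE = -97 ∩ BA · FC = -1333/27]
4. B_y = -38/9  [BC · FE = -97 ∩ BA · FC = -1333/27]
   → B = (20/9, -38/9)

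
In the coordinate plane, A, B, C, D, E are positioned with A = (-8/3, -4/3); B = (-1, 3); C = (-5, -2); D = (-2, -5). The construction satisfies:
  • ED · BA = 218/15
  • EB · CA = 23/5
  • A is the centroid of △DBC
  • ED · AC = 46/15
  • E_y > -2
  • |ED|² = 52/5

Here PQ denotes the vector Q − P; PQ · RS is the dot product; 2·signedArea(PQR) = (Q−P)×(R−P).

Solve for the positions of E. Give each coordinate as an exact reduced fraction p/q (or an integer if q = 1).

E = (-8/5, -9/5)

1. E_x = -8/5  [ED · AC = 46/15 ∩ ED · BA = 218/15]
2. E_y = -9/5  [ED · AC = 46/15 ∩ ED · BA = 218/15]
   → E = (-8/5, -9/5)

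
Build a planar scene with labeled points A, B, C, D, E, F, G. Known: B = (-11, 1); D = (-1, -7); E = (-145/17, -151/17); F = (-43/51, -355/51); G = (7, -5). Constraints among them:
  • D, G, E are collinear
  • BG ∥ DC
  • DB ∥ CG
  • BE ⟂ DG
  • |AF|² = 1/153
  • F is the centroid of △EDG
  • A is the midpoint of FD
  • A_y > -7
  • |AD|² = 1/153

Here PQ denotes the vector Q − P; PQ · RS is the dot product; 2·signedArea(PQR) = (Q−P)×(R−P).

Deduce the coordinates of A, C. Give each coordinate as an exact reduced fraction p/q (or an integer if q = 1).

1. A_x = -47/51  [A is the midpoint of FD]
2. A_y = -356/51  [A is the midpoint of FD]
   → A = (-47/51, -356/51)
3. C_x = 17  [DB ∥ CG ∩ BG ∥ DC]
4. C_y = -13  [DB ∥ CG ∩ BG ∥ DC]
   → C = (17, -13)

A = (-47/51, -356/51)
C = (17, -13)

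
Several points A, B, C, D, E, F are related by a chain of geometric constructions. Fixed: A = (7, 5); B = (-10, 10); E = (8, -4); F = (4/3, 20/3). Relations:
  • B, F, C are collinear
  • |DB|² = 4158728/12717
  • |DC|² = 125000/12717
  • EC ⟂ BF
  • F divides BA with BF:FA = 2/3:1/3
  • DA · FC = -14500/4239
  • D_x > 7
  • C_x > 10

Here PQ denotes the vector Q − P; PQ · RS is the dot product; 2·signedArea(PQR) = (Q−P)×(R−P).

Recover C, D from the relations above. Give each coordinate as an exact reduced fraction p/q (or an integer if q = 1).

1. C_x = 1626/157  [B, F, C are collinear ∩ EC ⟂ BF]
2. C_y = 630/157  [B, F, C are collinear ∩ EC ⟂ BF]
   → C = (1626/157, 630/157)
3. D_x = 10384/1413  [line -4250/471·x + 1250/471·y + 226000/4239 = 0 ∩ |DB|² = 4158728/12717]
4. D_y = 6920/1413  [line -4250/471·x + 1250/471·y + 226000/4239 = 0 ∩ |DB|² = 4158728/12717]
   → D = (10384/1413, 6920/1413)

C = (1626/157, 630/157)
D = (10384/1413, 6920/1413)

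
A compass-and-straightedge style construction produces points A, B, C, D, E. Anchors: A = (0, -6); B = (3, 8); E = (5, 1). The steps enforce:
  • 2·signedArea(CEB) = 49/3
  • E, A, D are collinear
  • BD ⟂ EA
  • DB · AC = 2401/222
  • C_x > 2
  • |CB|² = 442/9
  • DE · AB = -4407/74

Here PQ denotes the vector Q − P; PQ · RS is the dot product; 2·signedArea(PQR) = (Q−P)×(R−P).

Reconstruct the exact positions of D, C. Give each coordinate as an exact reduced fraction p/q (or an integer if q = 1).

1. D_x = 565/74  [E, A, D are collinear ∩ BD ⟂ EA]
2. D_y = 347/74  [E, A, D are collinear ∩ BD ⟂ EA]
   → D = (565/74, 347/74)
3. C_x = 8/3  [2·signedArea(CEB) = 49/3 ∩ DB · AC = 2401/222]
4. C_y = 1  [2·signedArea(CEB) = 49/3 ∩ DB · AC = 2401/222]
   → C = (8/3, 1)

C = (8/3, 1)
D = (565/74, 347/74)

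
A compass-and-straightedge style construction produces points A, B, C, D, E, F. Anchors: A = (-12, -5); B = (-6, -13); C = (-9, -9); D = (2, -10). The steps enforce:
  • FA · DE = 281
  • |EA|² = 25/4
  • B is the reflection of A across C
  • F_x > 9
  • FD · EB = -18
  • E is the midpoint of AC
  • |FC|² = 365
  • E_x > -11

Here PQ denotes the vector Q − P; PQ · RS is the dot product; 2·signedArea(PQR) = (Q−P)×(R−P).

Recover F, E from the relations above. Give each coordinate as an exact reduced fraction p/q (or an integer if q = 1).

1. E_x = -21/2  [E is the midpoint of AC]
2. E_y = -7  [E is the midpoint of AC]
   → E = (-21/2, -7)
3. F_x = 10  [FD · EB = -18 ∩ FA · DE = 281]
4. F_y = -7  [FD · EB = -18 ∩ FA · DE = 281]
   → F = (10, -7)

E = (-21/2, -7)
F = (10, -7)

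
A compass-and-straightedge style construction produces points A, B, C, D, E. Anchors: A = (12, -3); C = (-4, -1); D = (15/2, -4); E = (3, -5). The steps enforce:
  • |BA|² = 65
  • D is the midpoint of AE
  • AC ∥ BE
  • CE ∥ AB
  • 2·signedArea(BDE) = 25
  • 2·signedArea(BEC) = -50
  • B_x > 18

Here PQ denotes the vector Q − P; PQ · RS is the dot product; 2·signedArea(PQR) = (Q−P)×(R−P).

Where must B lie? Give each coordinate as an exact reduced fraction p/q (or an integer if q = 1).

1. B_x = 19  [AC ∥ BE ∩ CE ∥ AB]
2. B_y = -7  [AC ∥ BE ∩ CE ∥ AB]
   → B = (19, -7)

B = (19, -7)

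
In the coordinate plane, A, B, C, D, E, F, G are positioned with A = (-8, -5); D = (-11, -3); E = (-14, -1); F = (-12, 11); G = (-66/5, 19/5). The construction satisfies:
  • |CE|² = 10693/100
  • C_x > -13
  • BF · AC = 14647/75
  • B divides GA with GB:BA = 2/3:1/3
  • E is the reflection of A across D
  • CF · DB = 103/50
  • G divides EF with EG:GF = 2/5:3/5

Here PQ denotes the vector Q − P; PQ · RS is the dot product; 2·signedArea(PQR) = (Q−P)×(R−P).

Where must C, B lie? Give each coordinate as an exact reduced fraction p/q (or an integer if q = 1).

1. B_x = -146/15  [B divides GA with GB:BA = 2/3:1/3]
2. B_y = -31/15  [B divides GA with GB:BA = 2/3:1/3]
   → B = (-146/15, -31/15)
3. C_x = -123/10  [CF · DB = 103/50 ∩ BF · AC = 14647/75]
4. C_y = 46/5  [CF · DB = 103/50 ∩ BF · AC = 14647/75]
   → C = (-123/10, 46/5)

B = (-146/15, -31/15)
C = (-123/10, 46/5)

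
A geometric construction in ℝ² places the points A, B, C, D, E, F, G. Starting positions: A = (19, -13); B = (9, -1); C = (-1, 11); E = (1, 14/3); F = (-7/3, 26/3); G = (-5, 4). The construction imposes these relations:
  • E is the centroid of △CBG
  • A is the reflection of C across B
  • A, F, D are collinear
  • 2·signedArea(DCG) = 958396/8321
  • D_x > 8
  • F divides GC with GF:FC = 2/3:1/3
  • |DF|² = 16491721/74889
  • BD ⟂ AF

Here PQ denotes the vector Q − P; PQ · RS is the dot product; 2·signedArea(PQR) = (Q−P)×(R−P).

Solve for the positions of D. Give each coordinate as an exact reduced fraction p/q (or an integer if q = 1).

1. D_x = 67219/8321  [A, F, D are collinear ∩ BD ⟂ AF]
2. D_y = -15873/8321  [A, F, D are collinear ∩ BD ⟂ AF]
   → D = (67219/8321, -15873/8321)

D = (67219/8321, -15873/8321)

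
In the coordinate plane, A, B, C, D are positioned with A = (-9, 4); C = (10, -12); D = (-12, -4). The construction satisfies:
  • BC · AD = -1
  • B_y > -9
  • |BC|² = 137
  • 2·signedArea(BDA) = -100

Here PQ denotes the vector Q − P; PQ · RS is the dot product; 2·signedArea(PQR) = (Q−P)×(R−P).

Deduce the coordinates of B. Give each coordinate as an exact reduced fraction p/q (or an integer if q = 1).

B = (-1, -8)

1. B_x = -1  [2·signedArea(BDA) = -100 ∩ BC · AD = -1]
2. B_y = -8  [2·signedArea(BDA) = -100 ∩ BC · AD = -1]
   → B = (-1, -8)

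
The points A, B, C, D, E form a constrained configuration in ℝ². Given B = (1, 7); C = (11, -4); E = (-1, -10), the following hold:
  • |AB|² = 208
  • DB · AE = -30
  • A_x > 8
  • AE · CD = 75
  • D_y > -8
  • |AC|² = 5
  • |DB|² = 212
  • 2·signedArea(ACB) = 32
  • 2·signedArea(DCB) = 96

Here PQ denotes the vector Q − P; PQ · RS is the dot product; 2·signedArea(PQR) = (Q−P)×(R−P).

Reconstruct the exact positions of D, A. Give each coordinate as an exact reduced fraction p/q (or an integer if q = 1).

A = (9, -5)
D = (5, -7)

1. A_x = 9  [line -11·x + -10·y + 49 = 0 ∩ |AB|² = 208]
2. A_y = -5  [line -11·x + -10·y + 49 = 0 ∩ |AB|² = 208]
   → A = (9, -5)
3. D_x = 5  [2·signedArea(DCB) = 96 ∩ AE · CD = 75]
4. D_y = -7  [2·signedArea(DCB) = 96 ∩ AE · CD = 75]
   → D = (5, -7)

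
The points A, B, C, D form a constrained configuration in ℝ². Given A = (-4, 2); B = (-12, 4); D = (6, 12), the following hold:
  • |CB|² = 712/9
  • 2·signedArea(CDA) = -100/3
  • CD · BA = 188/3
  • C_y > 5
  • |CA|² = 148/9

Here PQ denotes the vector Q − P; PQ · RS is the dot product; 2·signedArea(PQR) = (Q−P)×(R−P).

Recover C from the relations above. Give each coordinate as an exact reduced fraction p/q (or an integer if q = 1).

C = (-10/3, 6)

1. C_x = -10/3  [2·signedArea(CDA) = -100/3 ∩ CD · BA = 188/3]
2. C_y = 6  [2·signedArea(CDA) = -100/3 ∩ CD · BA = 188/3]
   → C = (-10/3, 6)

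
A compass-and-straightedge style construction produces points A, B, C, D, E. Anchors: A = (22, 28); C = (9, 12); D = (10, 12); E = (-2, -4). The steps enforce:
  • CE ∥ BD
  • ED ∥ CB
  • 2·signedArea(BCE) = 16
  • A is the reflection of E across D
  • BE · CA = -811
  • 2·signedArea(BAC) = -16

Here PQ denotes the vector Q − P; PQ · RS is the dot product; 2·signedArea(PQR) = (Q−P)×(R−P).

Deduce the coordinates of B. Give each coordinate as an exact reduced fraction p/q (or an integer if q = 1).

1. B_x = 21  [CE ∥ BD ∩ ED ∥ CB]
2. B_y = 28  [CE ∥ BD ∩ ED ∥ CB]
   → B = (21, 28)

B = (21, 28)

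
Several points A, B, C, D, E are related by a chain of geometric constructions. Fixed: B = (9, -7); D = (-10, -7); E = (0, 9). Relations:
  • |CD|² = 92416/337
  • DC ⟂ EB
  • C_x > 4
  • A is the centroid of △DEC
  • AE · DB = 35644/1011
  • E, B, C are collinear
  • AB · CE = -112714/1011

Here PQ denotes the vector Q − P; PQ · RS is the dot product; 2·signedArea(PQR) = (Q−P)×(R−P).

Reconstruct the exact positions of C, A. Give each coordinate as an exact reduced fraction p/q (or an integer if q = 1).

1. C_x = 1494/337  [E, B, C are collinear ∩ DC ⟂ EB]
2. C_y = 377/337  [E, B, C are collinear ∩ DC ⟂ EB]
   → C = (1494/337, 377/337)
3. A_x = -1876/1011  [A is the centroid of △DEC]
4. A_y = 1051/1011  [A is the centroid of △DEC]
   → A = (-1876/1011, 1051/1011)

A = (-1876/1011, 1051/1011)
C = (1494/337, 377/337)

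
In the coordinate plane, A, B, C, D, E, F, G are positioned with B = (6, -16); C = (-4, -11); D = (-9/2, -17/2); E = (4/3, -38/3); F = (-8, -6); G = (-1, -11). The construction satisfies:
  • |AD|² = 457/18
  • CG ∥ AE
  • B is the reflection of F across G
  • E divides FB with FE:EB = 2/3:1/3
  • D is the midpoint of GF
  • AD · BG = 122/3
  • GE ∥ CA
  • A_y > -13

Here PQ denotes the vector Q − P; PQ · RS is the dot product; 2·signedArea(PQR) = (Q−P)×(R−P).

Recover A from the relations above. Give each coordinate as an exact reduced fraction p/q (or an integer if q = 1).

A = (-5/3, -38/3)

1. A_x = -5/3  [CG ∥ AE ∩ GE ∥ CA]
2. A_y = -38/3  [CG ∥ AE ∩ GE ∥ CA]
   → A = (-5/3, -38/3)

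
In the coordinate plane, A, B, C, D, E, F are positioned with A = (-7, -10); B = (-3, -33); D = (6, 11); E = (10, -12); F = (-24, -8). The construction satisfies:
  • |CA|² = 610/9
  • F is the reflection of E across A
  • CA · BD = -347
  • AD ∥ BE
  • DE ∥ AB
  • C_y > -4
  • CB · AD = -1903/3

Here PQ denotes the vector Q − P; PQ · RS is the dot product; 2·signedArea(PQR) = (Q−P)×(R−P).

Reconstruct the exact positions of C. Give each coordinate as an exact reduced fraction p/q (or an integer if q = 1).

C = (-8/3, -3)

1. C_x = -8/3  [CA · BD = -347 ∩ CB · AD = -1903/3]
2. C_y = -3  [CA · BD = -347 ∩ CB · AD = -1903/3]
   → C = (-8/3, -3)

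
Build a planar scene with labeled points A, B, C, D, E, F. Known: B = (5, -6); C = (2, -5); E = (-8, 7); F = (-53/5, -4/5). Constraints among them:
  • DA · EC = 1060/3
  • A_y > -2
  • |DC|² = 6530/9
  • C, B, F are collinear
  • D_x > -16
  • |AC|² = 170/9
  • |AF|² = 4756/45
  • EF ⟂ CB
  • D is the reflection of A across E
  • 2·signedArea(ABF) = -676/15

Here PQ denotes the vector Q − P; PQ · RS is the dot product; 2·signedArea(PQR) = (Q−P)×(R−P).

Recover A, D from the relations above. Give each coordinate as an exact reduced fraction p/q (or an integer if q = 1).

1. A_x = -1/3  [line -26/5·x + -78/5·y + -338/15 = 0 ∩ |AC|² = 170/9]
2. A_y = -4/3  [line -26/5·x + -78/5·y + -338/15 = 0 ∩ |AC|² = 170/9]
   → A = (-1/3, -4/3)
3. D_x = -47/3  [D is the reflection of A across E]
4. D_y = 46/3  [D is the reflection of A across E]
   → D = (-47/3, 46/3)

A = (-1/3, -4/3)
D = (-47/3, 46/3)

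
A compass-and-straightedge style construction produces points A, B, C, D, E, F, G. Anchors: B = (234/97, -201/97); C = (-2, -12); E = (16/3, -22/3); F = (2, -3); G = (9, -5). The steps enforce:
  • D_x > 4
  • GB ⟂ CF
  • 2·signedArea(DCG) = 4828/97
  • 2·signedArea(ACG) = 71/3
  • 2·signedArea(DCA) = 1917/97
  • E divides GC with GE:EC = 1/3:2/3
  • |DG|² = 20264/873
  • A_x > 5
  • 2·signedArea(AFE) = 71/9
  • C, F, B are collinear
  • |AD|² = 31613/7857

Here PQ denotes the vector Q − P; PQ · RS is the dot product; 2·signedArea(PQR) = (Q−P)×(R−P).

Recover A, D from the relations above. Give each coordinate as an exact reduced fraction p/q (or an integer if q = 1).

1. A_x = 49/9  [2·signedArea(ACG) = 71/3 ∩ 2·signedArea(AFE) = 71/9]
2. A_y = -46/9  [2·signedArea(ACG) = 71/3 ∩ 2·signedArea(AFE) = 71/9]
   → A = (49/9, -46/9)
3. D_x = 1301/291  [2·signedArea(DCG) = 4828/97 ∩ 2·signedArea(DCA) = 1917/97]
4. D_y = -977/291  [2·signedArea(DCG) = 4828/97 ∩ 2·signedArea(DCA) = 1917/97]
   → D = (1301/291, -977/291)

A = (49/9, -46/9)
D = (1301/291, -977/291)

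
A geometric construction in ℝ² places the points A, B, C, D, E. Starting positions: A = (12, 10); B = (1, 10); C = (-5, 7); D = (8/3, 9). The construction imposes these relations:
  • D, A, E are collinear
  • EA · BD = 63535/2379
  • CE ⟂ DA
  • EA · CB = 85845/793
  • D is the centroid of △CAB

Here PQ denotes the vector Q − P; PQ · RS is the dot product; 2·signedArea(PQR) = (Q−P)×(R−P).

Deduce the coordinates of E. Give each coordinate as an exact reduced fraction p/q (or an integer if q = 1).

E = (-4064/793, 6475/793)

1. E_x = -4064/793  [D, A, E are collinear ∩ CE ⟂ DA]
2. E_y = 6475/793  [D, A, E are collinear ∩ CE ⟂ DA]
   → E = (-4064/793, 6475/793)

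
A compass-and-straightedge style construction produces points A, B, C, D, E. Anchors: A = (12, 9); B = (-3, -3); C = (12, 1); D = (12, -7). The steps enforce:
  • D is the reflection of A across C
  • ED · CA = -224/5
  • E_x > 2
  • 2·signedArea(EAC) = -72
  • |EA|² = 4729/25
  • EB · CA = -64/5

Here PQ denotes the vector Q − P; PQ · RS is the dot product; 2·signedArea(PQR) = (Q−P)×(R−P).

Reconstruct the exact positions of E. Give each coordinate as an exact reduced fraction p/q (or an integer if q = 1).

E = (3, -7/5)

1. E_x = 3  [EB · CA = -64/5 ∩ 2·signedArea(EAC) = -72]
2. E_y = -7/5  [EB · CA = -64/5 ∩ 2·signedArea(EAC) = -72]
   → E = (3, -7/5)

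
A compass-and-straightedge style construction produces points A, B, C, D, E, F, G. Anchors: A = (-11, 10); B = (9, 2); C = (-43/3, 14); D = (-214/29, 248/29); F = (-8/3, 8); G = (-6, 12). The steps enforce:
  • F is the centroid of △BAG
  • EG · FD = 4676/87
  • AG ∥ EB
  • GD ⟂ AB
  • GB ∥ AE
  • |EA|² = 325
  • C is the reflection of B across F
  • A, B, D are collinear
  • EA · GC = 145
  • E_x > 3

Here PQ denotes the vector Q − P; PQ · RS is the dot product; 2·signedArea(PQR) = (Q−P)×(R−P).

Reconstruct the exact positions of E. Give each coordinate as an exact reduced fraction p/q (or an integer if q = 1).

1. E_x = 4  [AG ∥ EB ∩ GB ∥ AE]
2. E_y = 0  [AG ∥ EB ∩ GB ∥ AE]
   → E = (4, 0)

E = (4, 0)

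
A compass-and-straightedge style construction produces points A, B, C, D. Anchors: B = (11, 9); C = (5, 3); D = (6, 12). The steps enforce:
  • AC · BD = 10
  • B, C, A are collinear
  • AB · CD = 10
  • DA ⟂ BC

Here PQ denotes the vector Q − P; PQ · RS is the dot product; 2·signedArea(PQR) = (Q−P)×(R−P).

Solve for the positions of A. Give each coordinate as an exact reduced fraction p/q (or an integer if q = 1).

A = (10, 8)

1. A_x = 10  [B, C, A are collinear ∩ DA ⟂ BC]
2. A_y = 8  [B, C, A are collinear ∩ DA ⟂ BC]
   → A = (10, 8)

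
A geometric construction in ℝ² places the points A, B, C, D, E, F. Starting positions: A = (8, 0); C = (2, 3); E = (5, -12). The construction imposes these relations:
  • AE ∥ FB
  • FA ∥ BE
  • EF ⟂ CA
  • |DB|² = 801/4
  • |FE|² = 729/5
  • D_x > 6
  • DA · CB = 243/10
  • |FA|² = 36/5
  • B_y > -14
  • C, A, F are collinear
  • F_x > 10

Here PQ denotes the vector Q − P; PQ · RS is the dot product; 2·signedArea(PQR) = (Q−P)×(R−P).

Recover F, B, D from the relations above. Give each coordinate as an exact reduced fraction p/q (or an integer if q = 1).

1. F_x = 52/5  [C, A, F are collinear ∩ EF ⟂ CA]
2. F_y = -6/5  [C, A, F are collinear ∩ EF ⟂ CA]
   → F = (52/5, -6/5)
3. B_x = 37/5  [FA ∥ BE ∩ AE ∥ FB]
4. B_y = -66/5  [FA ∥ BE ∩ AE ∥ FB]
   → B = (37/5, -66/5)
5. D_x = 31/5  [line -27/5·x + 81/5·y + 189/10 = 0 ∩ |DB|² = 801/4]
6. D_y = 9/10  [line -27/5·x + 81/5·y + 189/10 = 0 ∩ |DB|² = 801/4]
   → D = (31/5, 9/10)

B = (37/5, -66/5)
D = (31/5, 9/10)
F = (52/5, -6/5)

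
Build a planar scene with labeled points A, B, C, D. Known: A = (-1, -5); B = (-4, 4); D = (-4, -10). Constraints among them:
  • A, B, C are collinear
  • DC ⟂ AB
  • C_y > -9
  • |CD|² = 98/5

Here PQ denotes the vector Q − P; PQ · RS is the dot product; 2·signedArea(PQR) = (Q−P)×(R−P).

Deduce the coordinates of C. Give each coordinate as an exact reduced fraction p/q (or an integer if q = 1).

C = (1/5, -43/5)

1. C_x = 1/5  [A, B, C are collinear ∩ DC ⟂ AB]
2. C_y = -43/5  [A, B, C are collinear ∩ DC ⟂ AB]
   → C = (1/5, -43/5)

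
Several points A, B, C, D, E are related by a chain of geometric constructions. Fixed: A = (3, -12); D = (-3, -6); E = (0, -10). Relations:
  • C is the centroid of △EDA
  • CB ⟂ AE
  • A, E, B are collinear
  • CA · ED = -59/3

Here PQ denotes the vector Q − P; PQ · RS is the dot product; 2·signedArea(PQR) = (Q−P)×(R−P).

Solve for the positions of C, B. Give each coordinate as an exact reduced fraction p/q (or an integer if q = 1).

1. C_x = 0  [C is the centroid of △EDA]
2. C_y = -28/3  [C is the centroid of △EDA]
   → C = (0, -28/3)
3. B_x = -4/13  [A, E, B are collinear ∩ CB ⟂ AE]
4. B_y = -382/39  [A, E, B are collinear ∩ CB ⟂ AE]
   → B = (-4/13, -382/39)

B = (-4/13, -382/39)
C = (0, -28/3)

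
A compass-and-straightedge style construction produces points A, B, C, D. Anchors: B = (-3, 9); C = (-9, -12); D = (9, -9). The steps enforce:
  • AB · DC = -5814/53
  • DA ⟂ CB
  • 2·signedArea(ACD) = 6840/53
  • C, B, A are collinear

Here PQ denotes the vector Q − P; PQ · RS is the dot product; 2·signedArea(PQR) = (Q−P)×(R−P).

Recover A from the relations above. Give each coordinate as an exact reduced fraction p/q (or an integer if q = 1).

1. A_x = -363/53  [C, B, A are collinear ∩ DA ⟂ CB]
2. A_y = -237/53  [C, B, A are collinear ∩ DA ⟂ CB]
   → A = (-363/53, -237/53)

A = (-363/53, -237/53)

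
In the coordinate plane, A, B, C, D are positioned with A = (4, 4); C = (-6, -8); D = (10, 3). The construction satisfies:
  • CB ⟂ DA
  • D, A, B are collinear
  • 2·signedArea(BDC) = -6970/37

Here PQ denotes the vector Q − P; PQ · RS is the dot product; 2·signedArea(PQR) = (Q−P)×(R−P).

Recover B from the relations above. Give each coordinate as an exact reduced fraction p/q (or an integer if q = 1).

B = (-140/37, 196/37)

1. B_x = -140/37  [D, A, B are collinear ∩ CB ⟂ DA]
2. B_y = 196/37  [D, A, B are collinear ∩ CB ⟂ DA]
   → B = (-140/37, 196/37)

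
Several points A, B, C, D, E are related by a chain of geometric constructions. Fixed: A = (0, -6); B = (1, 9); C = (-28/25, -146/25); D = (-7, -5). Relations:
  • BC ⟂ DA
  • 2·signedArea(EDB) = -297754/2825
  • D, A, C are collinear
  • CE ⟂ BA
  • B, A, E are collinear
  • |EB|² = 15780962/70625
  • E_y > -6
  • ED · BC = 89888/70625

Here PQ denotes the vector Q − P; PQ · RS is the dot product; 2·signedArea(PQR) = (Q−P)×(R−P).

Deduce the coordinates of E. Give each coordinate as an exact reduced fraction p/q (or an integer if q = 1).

1. E_x = 16/2825  [B, A, E are collinear ∩ CE ⟂ BA]
2. E_y = -3342/565  [B, A, E are collinear ∩ CE ⟂ BA]
   → E = (16/2825, -3342/565)

E = (16/2825, -3342/565)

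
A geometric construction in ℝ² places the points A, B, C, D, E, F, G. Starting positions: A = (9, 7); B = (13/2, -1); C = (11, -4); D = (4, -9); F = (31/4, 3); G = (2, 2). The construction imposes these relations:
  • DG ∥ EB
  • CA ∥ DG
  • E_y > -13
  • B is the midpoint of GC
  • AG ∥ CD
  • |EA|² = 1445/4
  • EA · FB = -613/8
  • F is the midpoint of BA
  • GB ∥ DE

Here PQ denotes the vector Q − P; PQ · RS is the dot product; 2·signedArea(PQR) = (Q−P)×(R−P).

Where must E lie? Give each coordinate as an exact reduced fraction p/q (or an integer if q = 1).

1. E_x = 17/2  [DG ∥ EB ∩ GB ∥ DE]
2. E_y = -12  [DG ∥ EB ∩ GB ∥ DE]
   → E = (17/2, -12)

E = (17/2, -12)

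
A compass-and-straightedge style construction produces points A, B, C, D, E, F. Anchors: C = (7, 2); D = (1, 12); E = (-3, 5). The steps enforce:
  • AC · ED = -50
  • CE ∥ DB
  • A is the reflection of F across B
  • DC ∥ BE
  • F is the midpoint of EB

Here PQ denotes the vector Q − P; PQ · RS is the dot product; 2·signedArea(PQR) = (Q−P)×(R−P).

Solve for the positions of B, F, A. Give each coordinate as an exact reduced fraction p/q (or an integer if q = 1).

A = (-12, 20)
B = (-9, 15)
F = (-6, 10)

1. B_x = -9  [DC ∥ BE ∩ CE ∥ DB]
2. B_y = 15  [DC ∥ BE ∩ CE ∥ DB]
   → B = (-9, 15)
3. F_x = -6  [F is the midpoint of EB]
4. F_y = 10  [F is the midpoint of EB]
   → F = (-6, 10)
5. A_x = -12  [A is the reflection of F across B]
6. A_y = 20  [A is the reflection of F across B]
   → A = (-12, 20)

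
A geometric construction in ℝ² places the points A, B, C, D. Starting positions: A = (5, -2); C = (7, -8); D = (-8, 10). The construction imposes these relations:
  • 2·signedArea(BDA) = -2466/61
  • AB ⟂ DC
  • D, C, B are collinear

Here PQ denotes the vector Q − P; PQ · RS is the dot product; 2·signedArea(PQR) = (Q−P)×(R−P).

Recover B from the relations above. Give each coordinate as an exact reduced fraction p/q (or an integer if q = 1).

1. B_x = 197/61  [D, C, B are collinear ∩ AB ⟂ DC]
2. B_y = -212/61  [D, C, B are collinear ∩ AB ⟂ DC]
   → B = (197/61, -212/61)

B = (197/61, -212/61)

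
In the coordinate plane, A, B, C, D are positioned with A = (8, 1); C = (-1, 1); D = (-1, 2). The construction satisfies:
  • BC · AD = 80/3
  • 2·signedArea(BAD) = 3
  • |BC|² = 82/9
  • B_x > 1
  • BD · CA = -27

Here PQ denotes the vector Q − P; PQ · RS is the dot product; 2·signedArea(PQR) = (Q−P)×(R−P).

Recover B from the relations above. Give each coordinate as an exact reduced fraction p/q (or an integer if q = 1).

1. B_x = 2  [BD · CA = -27 ∩ 2·signedArea(BAD) = 3]
2. B_y = 4/3  [BD · CA = -27 ∩ 2·signedArea(BAD) = 3]
   → B = (2, 4/3)

B = (2, 4/3)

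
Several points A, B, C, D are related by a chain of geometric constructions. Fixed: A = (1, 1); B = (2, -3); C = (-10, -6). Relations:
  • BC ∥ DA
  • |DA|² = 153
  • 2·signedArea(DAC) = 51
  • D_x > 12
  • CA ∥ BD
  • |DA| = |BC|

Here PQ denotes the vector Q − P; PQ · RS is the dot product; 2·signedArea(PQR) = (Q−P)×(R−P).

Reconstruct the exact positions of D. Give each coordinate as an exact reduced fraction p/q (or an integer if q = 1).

1. D_x = 13  [BC ∥ DA ∩ CA ∥ BD]
2. D_y = 4  [BC ∥ DA ∩ CA ∥ BD]
   → D = (13, 4)

D = (13, 4)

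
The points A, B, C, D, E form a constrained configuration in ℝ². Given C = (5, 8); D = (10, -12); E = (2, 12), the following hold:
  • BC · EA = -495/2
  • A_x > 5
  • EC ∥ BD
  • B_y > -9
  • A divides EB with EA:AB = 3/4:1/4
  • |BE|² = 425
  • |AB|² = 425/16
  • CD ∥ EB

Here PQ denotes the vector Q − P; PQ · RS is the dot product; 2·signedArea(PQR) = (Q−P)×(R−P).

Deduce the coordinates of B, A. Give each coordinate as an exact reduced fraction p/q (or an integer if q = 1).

1. B_x = 7  [EC ∥ BD ∩ CD ∥ EB]
2. B_y = -8  [EC ∥ BD ∩ CD ∥ EB]
   → B = (7, -8)
3. A_x = 23/4  [A divides EB with EA:AB = 3/4:1/4]
4. A_y = -3  [A divides EB with EA:AB = 3/4:1/4]
   → A = (23/4, -3)

A = (23/4, -3)
B = (7, -8)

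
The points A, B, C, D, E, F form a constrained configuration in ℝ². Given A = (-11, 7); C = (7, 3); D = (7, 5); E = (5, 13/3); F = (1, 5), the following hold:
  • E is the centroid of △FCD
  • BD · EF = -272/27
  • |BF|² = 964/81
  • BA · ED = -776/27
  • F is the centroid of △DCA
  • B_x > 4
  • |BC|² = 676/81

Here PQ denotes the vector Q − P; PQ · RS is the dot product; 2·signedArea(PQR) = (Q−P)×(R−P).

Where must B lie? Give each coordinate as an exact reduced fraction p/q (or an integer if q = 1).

1. B_x = 13/3  [BA · ED = -776/27 ∩ BD · EF = -272/27]
2. B_y = 37/9  [BA · ED = -776/27 ∩ BD · EF = -272/27]
   → B = (13/3, 37/9)

B = (13/3, 37/9)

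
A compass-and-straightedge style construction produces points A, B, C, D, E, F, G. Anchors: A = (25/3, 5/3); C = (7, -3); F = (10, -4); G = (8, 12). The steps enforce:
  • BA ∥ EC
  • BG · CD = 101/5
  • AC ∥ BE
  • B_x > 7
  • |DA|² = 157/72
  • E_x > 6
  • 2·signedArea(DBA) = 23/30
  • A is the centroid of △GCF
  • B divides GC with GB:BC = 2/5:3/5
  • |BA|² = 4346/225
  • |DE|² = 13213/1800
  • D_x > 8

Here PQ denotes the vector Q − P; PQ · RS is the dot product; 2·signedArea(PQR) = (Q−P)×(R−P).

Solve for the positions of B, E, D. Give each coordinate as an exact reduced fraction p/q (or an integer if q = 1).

1. B_x = 38/5  [B divides GC with GB:BC = 2/5:3/5]
2. B_y = 6  [B divides GC with GB:BC = 2/5:3/5]
   → B = (38/5, 6)
3. E_x = 94/15  [BA ∥ EC ∩ AC ∥ BE]
4. E_y = 4/3  [BA ∥ EC ∩ AC ∥ BE]
   → E = (94/15, 4/3)
5. D_x = 35/4  [2·signedArea(DBA) = 23/30 ∩ BG · CD = 101/5]
6. D_y = 1/4  [2·signedArea(DBA) = 23/30 ∩ BG · CD = 101/5]
   → D = (35/4, 1/4)

B = (38/5, 6)
D = (35/4, 1/4)
E = (94/15, 4/3)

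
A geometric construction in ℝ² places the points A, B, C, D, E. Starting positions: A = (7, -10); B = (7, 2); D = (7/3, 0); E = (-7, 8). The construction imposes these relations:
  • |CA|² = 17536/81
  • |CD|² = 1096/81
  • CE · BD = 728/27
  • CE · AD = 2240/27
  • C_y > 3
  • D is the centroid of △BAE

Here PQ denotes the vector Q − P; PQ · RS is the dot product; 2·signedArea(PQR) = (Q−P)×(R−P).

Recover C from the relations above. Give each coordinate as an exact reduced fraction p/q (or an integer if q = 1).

1. C_x = 7/9  [CE · AD = 2240/27 ∩ CE · BD = 728/27]
2. C_y = 10/3  [CE · AD = 2240/27 ∩ CE · BD = 728/27]
   → C = (7/9, 10/3)

C = (7/9, 10/3)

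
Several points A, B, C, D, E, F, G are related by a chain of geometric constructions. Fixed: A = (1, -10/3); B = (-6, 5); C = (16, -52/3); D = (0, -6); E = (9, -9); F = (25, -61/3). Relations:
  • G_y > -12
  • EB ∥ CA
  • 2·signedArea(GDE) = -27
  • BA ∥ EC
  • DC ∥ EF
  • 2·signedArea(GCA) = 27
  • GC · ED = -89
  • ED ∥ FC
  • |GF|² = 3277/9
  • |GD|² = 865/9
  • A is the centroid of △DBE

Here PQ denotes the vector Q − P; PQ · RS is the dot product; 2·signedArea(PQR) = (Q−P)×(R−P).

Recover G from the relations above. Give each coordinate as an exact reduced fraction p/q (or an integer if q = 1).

G = (8, -35/3)

1. G_x = 8  [2·signedArea(GDE) = -27 ∩ GC · ED = -89]
2. G_y = -35/3  [2·signedArea(GDE) = -27 ∩ GC · ED = -89]
   → G = (8, -35/3)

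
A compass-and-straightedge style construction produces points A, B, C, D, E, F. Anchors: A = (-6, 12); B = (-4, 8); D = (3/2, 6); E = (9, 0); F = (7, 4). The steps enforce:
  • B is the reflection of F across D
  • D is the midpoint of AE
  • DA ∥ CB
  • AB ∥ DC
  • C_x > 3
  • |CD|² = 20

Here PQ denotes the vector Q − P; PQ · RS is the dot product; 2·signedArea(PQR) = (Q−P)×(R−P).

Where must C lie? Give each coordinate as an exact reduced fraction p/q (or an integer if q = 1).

C = (7/2, 2)

1. C_x = 7/2  [DA ∥ CB ∩ AB ∥ DC]
2. C_y = 2  [DA ∥ CB ∩ AB ∥ DC]
   → C = (7/2, 2)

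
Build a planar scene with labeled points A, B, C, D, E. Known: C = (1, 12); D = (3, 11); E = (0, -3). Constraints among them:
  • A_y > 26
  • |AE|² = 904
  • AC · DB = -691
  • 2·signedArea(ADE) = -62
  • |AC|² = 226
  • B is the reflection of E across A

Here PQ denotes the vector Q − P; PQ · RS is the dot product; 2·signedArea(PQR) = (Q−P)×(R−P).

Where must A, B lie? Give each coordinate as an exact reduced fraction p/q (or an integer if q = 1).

1. A_x = 2  [line 14·x + -3·y + 53 = 0 ∩ |AE|² = 904]
2. A_y = 27  [line 14·x + -3·y + 53 = 0 ∩ |AE|² = 904]
   → A = (2, 27)
3. B_x = 4  [AC · DB = -691 ∩ B is the reflection of E across A]
4. B_y = 57  [AC · DB = -691 ∩ B is the reflection of E across A]
   → B = (4, 57)

A = (2, 27)
B = (4, 57)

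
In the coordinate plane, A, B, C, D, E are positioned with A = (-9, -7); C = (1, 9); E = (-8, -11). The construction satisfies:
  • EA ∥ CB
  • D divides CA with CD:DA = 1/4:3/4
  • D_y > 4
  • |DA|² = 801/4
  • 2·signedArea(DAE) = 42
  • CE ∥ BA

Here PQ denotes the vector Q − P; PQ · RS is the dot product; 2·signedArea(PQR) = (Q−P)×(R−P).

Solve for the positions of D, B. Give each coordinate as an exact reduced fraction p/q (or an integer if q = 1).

1. D_x = -3/2  [D divides CA with CD:DA = 1/4:3/4]
2. D_y = 5  [D divides CA with CD:DA = 1/4:3/4]
   → D = (-3/2, 5)
3. B_x = 0  [CE ∥ BA ∩ EA ∥ CB]
4. B_y = 13  [CE ∥ BA ∩ EA ∥ CB]
   → B = (0, 13)

B = (0, 13)
D = (-3/2, 5)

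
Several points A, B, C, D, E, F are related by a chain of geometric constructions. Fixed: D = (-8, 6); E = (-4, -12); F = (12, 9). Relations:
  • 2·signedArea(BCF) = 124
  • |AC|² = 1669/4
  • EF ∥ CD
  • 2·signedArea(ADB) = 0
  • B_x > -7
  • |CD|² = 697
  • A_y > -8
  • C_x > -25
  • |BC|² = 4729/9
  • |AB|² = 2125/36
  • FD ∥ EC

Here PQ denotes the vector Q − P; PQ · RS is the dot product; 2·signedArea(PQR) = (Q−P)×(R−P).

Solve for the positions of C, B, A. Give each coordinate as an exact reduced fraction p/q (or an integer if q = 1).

A = (-5, -15/2)
B = (-20/3, 0)
C = (-24, -15)

1. C_x = -24  [EF ∥ CD ∩ FD ∥ EC]
2. C_y = -15  [EF ∥ CD ∩ FD ∥ EC]
   → C = (-24, -15)
3. B_x = -20/3  [line -24·x + 36·y + -160 = 0 ∩ |BC|² = 4729/9]
4. B_y = 0  [line -24·x + 36·y + -160 = 0 ∩ |BC|² = 4729/9]
   → B = (-20/3, 0)
5. A_x = -5  [line 6·x + 4/3·y + 40 = 0 ∩ |AC|² = 1669/4]
6. A_y = -15/2  [line 6·x + 4/3·y + 40 = 0 ∩ |AC|² = 1669/4]
   → A = (-5, -15/2)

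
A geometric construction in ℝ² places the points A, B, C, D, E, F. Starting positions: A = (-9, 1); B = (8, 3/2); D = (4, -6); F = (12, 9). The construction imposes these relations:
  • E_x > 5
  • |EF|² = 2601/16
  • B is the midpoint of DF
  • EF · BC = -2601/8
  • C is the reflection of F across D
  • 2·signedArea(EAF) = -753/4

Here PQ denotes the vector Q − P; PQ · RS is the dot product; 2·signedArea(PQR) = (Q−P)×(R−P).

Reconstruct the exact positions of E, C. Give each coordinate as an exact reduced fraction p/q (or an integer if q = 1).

1. C_x = -4  [C is the reflection of F across D]
2. C_y = -21  [C is the reflection of F across D]
   → C = (-4, -21)
3. E_x = 6  [EF · BC = -2601/8 ∩ 2·signedArea(EAF) = -753/4]
4. E_y = -9/4  [EF · BC = -2601/8 ∩ 2·signedArea(EAF) = -753/4]
   → E = (6, -9/4)

C = (-4, -21)
E = (6, -9/4)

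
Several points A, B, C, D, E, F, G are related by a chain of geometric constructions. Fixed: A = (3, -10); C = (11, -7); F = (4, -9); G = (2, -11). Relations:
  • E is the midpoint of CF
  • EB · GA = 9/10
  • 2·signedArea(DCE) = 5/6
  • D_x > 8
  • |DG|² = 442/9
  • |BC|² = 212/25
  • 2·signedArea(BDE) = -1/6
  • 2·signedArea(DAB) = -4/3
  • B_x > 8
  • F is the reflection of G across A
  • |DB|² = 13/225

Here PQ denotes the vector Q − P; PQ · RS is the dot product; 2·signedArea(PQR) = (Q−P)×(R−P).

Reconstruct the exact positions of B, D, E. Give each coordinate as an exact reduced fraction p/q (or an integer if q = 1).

1. E_x = 15/2  [E is the midpoint of CF]
2. E_y = -8  [E is the midpoint of CF]
   → E = (15/2, -8)
3. D_x = 25/3  [line 1·x + -7/2·y + -109/3 = 0 ∩ |DG|² = 442/9]
4. D_y = -8  [line 1·x + -7/2·y + -109/3 = 0 ∩ |DG|² = 442/9]
   → D = (25/3, -8)
5. B_x = 41/5  [2·signedArea(BDE) = -1/6 ∩ EB · GA = 9/10]
6. B_y = -39/5  [2·signedArea(BDE) = -1/6 ∩ EB · GA = 9/10]
   → B = (41/5, -39/5)

B = (41/5, -39/5)
D = (25/3, -8)
E = (15/2, -8)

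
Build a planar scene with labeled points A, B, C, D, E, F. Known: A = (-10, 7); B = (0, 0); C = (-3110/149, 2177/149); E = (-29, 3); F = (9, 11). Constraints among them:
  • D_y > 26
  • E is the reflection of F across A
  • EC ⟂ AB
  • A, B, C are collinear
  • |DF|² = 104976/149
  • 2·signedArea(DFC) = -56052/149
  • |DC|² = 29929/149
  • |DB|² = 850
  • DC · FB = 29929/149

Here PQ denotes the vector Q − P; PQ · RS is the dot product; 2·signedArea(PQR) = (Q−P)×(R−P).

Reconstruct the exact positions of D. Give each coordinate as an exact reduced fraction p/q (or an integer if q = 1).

1. D_x = -1899/149  [2·signedArea(DFC) = -56052/149 ∩ DC · FB = 29929/149]
2. D_y = 3907/149  [2·signedArea(DFC) = -56052/149 ∩ DC · FB = 29929/149]
   → D = (-1899/149, 3907/149)

D = (-1899/149, 3907/149)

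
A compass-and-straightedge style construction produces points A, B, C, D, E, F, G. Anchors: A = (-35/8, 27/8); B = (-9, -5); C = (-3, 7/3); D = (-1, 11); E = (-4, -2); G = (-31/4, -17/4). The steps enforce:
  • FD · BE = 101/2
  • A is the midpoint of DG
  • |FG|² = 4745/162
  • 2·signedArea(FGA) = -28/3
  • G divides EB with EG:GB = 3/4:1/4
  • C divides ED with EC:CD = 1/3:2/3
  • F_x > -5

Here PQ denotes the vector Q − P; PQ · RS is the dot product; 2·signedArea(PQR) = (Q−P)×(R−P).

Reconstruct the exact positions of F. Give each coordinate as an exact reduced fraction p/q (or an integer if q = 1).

F = (-55/12, 5/36)

1. F_x = -55/12  [2·signedArea(FGA) = -28/3 ∩ FD · BE = 101/2]
2. F_y = 5/36  [2·signedArea(FGA) = -28/3 ∩ FD · BE = 101/2]
   → F = (-55/12, 5/36)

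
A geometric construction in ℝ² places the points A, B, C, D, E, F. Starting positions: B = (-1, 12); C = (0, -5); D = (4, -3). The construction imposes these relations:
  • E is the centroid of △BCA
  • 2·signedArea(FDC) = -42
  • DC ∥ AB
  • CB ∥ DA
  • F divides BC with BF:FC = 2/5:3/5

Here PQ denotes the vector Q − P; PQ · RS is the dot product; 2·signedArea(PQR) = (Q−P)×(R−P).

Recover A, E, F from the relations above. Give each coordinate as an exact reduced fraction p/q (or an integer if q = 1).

1. A_x = 3  [DC ∥ AB ∩ CB ∥ DA]
2. A_y = 14  [DC ∥ AB ∩ CB ∥ DA]
   → A = (3, 14)
3. E_x = 2/3  [E is the centroid of △BCA]
4. E_y = 7  [E is the centroid of △BCA]
   → E = (2/3, 7)
5. F_x = -3/5  [F divides BC with BF:FC = 2/5:3/5]
6. F_y = 26/5  [F divides BC with BF:FC = 2/5:3/5]
   → F = (-3/5, 26/5)

A = (3, 14)
E = (2/3, 7)
F = (-3/5, 26/5)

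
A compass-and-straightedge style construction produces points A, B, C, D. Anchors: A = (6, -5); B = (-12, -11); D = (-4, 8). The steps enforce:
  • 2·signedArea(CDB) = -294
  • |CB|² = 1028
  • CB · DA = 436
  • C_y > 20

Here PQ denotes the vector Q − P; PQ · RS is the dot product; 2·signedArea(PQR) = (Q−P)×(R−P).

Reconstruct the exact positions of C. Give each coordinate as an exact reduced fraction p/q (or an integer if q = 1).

C = (-14, 21)

1. C_x = -14  [2·signedArea(CDB) = -294 ∩ CB · DA = 436]
2. C_y = 21  [2·signedArea(CDB) = -294 ∩ CB · DA = 436]
   → C = (-14, 21)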